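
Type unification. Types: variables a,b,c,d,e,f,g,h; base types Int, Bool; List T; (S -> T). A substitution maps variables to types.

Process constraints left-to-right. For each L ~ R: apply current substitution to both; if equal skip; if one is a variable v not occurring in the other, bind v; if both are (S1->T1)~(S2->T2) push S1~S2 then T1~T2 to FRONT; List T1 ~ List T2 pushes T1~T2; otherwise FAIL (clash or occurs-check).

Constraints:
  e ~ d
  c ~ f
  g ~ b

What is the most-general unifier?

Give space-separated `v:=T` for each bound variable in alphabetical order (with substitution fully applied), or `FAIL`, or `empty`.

Answer: c:=f e:=d g:=b

Derivation:
step 1: unify e ~ d  [subst: {-} | 2 pending]
  bind e := d
step 2: unify c ~ f  [subst: {e:=d} | 1 pending]
  bind c := f
step 3: unify g ~ b  [subst: {e:=d, c:=f} | 0 pending]
  bind g := b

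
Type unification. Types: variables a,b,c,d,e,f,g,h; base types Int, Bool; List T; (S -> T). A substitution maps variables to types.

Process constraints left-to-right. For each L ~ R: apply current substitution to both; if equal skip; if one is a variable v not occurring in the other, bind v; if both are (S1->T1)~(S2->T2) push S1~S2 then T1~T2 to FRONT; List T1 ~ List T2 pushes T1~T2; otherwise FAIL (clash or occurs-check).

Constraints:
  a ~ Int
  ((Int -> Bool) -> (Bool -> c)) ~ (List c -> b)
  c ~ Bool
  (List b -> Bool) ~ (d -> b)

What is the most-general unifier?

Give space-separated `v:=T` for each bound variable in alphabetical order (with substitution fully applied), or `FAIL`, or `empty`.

step 1: unify a ~ Int  [subst: {-} | 3 pending]
  bind a := Int
step 2: unify ((Int -> Bool) -> (Bool -> c)) ~ (List c -> b)  [subst: {a:=Int} | 2 pending]
  -> decompose arrow: push (Int -> Bool)~List c, (Bool -> c)~b
step 3: unify (Int -> Bool) ~ List c  [subst: {a:=Int} | 3 pending]
  clash: (Int -> Bool) vs List c

Answer: FAIL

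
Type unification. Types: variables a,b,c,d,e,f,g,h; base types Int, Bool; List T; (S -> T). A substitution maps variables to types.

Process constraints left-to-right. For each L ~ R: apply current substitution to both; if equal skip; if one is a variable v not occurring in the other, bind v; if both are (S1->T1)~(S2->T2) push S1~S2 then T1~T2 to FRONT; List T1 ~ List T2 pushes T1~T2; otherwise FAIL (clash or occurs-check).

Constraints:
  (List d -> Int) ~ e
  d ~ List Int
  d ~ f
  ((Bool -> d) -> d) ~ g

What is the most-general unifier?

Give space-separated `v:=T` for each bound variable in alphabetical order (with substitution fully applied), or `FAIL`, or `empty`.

Answer: d:=List Int e:=(List List Int -> Int) f:=List Int g:=((Bool -> List Int) -> List Int)

Derivation:
step 1: unify (List d -> Int) ~ e  [subst: {-} | 3 pending]
  bind e := (List d -> Int)
step 2: unify d ~ List Int  [subst: {e:=(List d -> Int)} | 2 pending]
  bind d := List Int
step 3: unify List Int ~ f  [subst: {e:=(List d -> Int), d:=List Int} | 1 pending]
  bind f := List Int
step 4: unify ((Bool -> List Int) -> List Int) ~ g  [subst: {e:=(List d -> Int), d:=List Int, f:=List Int} | 0 pending]
  bind g := ((Bool -> List Int) -> List Int)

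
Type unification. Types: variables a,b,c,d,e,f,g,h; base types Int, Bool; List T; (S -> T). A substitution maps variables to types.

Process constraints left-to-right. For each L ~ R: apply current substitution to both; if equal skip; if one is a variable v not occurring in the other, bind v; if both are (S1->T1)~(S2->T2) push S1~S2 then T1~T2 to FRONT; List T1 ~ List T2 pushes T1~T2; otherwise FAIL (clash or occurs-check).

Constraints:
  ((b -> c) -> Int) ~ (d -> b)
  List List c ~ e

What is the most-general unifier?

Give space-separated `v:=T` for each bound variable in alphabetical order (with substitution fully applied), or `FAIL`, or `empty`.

step 1: unify ((b -> c) -> Int) ~ (d -> b)  [subst: {-} | 1 pending]
  -> decompose arrow: push (b -> c)~d, Int~b
step 2: unify (b -> c) ~ d  [subst: {-} | 2 pending]
  bind d := (b -> c)
step 3: unify Int ~ b  [subst: {d:=(b -> c)} | 1 pending]
  bind b := Int
step 4: unify List List c ~ e  [subst: {d:=(b -> c), b:=Int} | 0 pending]
  bind e := List List c

Answer: b:=Int d:=(Int -> c) e:=List List c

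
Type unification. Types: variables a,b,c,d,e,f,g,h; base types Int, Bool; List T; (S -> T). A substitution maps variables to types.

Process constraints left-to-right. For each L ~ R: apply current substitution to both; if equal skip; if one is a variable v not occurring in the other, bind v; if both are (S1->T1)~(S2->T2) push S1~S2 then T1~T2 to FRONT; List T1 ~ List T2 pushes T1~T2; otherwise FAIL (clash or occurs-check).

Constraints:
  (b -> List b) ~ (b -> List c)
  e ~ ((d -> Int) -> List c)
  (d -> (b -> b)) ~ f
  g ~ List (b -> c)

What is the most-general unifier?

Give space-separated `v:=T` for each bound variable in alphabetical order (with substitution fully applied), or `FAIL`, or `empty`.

step 1: unify (b -> List b) ~ (b -> List c)  [subst: {-} | 3 pending]
  -> decompose arrow: push b~b, List b~List c
step 2: unify b ~ b  [subst: {-} | 4 pending]
  -> identical, skip
step 3: unify List b ~ List c  [subst: {-} | 3 pending]
  -> decompose List: push b~c
step 4: unify b ~ c  [subst: {-} | 3 pending]
  bind b := c
step 5: unify e ~ ((d -> Int) -> List c)  [subst: {b:=c} | 2 pending]
  bind e := ((d -> Int) -> List c)
step 6: unify (d -> (c -> c)) ~ f  [subst: {b:=c, e:=((d -> Int) -> List c)} | 1 pending]
  bind f := (d -> (c -> c))
step 7: unify g ~ List (c -> c)  [subst: {b:=c, e:=((d -> Int) -> List c), f:=(d -> (c -> c))} | 0 pending]
  bind g := List (c -> c)

Answer: b:=c e:=((d -> Int) -> List c) f:=(d -> (c -> c)) g:=List (c -> c)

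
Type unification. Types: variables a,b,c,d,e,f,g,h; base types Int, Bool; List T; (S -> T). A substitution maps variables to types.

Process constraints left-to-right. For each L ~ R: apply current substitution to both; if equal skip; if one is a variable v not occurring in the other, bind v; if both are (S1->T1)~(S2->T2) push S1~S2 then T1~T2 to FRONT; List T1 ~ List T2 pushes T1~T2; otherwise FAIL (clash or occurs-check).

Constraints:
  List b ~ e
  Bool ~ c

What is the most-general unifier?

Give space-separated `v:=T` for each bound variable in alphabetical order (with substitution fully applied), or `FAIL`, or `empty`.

Answer: c:=Bool e:=List b

Derivation:
step 1: unify List b ~ e  [subst: {-} | 1 pending]
  bind e := List b
step 2: unify Bool ~ c  [subst: {e:=List b} | 0 pending]
  bind c := Bool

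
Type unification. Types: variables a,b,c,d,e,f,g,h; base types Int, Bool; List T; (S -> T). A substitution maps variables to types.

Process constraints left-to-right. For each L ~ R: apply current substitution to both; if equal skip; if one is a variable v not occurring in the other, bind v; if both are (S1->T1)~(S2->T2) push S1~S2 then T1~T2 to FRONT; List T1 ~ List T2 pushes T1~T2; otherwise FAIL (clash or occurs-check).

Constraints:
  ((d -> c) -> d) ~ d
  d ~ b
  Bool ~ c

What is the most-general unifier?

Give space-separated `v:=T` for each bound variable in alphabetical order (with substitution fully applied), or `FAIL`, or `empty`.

Answer: FAIL

Derivation:
step 1: unify ((d -> c) -> d) ~ d  [subst: {-} | 2 pending]
  occurs-check fail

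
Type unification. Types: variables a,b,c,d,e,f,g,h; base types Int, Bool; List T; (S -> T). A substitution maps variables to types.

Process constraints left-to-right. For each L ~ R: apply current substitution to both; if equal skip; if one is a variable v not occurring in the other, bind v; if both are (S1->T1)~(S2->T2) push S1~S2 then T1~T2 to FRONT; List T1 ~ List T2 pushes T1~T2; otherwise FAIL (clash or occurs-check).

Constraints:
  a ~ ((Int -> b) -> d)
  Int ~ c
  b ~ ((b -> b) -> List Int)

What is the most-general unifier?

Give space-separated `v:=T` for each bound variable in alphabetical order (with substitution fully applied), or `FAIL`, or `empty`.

Answer: FAIL

Derivation:
step 1: unify a ~ ((Int -> b) -> d)  [subst: {-} | 2 pending]
  bind a := ((Int -> b) -> d)
step 2: unify Int ~ c  [subst: {a:=((Int -> b) -> d)} | 1 pending]
  bind c := Int
step 3: unify b ~ ((b -> b) -> List Int)  [subst: {a:=((Int -> b) -> d), c:=Int} | 0 pending]
  occurs-check fail: b in ((b -> b) -> List Int)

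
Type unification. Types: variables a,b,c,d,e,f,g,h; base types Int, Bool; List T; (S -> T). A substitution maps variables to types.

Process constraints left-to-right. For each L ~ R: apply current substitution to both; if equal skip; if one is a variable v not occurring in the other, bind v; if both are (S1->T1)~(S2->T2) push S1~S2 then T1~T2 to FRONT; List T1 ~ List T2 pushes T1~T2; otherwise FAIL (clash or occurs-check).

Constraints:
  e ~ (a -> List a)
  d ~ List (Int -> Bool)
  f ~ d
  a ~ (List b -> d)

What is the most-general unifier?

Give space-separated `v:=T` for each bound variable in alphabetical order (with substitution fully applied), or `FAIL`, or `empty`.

Answer: a:=(List b -> List (Int -> Bool)) d:=List (Int -> Bool) e:=((List b -> List (Int -> Bool)) -> List (List b -> List (Int -> Bool))) f:=List (Int -> Bool)

Derivation:
step 1: unify e ~ (a -> List a)  [subst: {-} | 3 pending]
  bind e := (a -> List a)
step 2: unify d ~ List (Int -> Bool)  [subst: {e:=(a -> List a)} | 2 pending]
  bind d := List (Int -> Bool)
step 3: unify f ~ List (Int -> Bool)  [subst: {e:=(a -> List a), d:=List (Int -> Bool)} | 1 pending]
  bind f := List (Int -> Bool)
step 4: unify a ~ (List b -> List (Int -> Bool))  [subst: {e:=(a -> List a), d:=List (Int -> Bool), f:=List (Int -> Bool)} | 0 pending]
  bind a := (List b -> List (Int -> Bool))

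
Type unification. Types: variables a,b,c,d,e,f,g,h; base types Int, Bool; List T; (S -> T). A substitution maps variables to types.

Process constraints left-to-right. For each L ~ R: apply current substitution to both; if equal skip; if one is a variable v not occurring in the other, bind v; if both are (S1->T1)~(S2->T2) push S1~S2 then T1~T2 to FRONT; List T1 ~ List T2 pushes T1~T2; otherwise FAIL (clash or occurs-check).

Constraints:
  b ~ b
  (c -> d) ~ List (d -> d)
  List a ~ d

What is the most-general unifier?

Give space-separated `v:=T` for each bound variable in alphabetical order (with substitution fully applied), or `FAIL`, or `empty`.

step 1: unify b ~ b  [subst: {-} | 2 pending]
  -> identical, skip
step 2: unify (c -> d) ~ List (d -> d)  [subst: {-} | 1 pending]
  clash: (c -> d) vs List (d -> d)

Answer: FAIL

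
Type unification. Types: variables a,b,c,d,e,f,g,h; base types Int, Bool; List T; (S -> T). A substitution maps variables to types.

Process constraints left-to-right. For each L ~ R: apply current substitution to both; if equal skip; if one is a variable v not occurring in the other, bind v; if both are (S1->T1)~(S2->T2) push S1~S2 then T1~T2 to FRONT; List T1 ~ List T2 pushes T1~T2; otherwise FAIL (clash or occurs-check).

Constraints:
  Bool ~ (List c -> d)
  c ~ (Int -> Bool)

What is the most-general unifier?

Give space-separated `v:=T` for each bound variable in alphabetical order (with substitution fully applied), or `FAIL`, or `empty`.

step 1: unify Bool ~ (List c -> d)  [subst: {-} | 1 pending]
  clash: Bool vs (List c -> d)

Answer: FAIL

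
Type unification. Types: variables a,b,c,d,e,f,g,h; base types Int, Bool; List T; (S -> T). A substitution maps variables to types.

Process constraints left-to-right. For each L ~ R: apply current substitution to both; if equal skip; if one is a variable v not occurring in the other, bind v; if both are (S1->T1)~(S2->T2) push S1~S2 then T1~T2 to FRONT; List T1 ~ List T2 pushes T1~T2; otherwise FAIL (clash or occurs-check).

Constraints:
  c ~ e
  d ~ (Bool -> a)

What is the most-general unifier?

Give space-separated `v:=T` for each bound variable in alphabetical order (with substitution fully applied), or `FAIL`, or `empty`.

step 1: unify c ~ e  [subst: {-} | 1 pending]
  bind c := e
step 2: unify d ~ (Bool -> a)  [subst: {c:=e} | 0 pending]
  bind d := (Bool -> a)

Answer: c:=e d:=(Bool -> a)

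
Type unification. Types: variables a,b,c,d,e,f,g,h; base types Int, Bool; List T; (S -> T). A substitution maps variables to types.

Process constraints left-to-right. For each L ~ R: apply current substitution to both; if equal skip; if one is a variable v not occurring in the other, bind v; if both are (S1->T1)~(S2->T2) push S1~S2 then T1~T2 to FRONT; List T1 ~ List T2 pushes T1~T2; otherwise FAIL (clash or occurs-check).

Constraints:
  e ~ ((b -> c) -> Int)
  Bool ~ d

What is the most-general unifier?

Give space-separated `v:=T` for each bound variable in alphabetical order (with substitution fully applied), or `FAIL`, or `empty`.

step 1: unify e ~ ((b -> c) -> Int)  [subst: {-} | 1 pending]
  bind e := ((b -> c) -> Int)
step 2: unify Bool ~ d  [subst: {e:=((b -> c) -> Int)} | 0 pending]
  bind d := Bool

Answer: d:=Bool e:=((b -> c) -> Int)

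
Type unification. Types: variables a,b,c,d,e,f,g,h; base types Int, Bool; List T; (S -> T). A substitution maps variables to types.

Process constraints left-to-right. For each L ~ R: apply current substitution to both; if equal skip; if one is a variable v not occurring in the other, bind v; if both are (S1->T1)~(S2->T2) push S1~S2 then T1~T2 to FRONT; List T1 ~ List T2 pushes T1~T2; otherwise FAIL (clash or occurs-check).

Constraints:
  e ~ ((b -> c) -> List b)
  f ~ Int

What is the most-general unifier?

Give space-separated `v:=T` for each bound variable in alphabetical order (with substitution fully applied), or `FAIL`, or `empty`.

Answer: e:=((b -> c) -> List b) f:=Int

Derivation:
step 1: unify e ~ ((b -> c) -> List b)  [subst: {-} | 1 pending]
  bind e := ((b -> c) -> List b)
step 2: unify f ~ Int  [subst: {e:=((b -> c) -> List b)} | 0 pending]
  bind f := Int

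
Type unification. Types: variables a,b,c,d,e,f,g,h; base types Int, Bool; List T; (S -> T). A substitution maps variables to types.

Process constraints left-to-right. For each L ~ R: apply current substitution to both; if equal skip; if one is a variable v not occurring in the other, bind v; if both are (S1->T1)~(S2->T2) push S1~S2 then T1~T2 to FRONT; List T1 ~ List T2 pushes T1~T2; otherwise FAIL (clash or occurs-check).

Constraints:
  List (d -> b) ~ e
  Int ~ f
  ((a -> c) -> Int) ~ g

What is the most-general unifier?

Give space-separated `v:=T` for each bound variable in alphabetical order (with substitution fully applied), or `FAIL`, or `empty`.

Answer: e:=List (d -> b) f:=Int g:=((a -> c) -> Int)

Derivation:
step 1: unify List (d -> b) ~ e  [subst: {-} | 2 pending]
  bind e := List (d -> b)
step 2: unify Int ~ f  [subst: {e:=List (d -> b)} | 1 pending]
  bind f := Int
step 3: unify ((a -> c) -> Int) ~ g  [subst: {e:=List (d -> b), f:=Int} | 0 pending]
  bind g := ((a -> c) -> Int)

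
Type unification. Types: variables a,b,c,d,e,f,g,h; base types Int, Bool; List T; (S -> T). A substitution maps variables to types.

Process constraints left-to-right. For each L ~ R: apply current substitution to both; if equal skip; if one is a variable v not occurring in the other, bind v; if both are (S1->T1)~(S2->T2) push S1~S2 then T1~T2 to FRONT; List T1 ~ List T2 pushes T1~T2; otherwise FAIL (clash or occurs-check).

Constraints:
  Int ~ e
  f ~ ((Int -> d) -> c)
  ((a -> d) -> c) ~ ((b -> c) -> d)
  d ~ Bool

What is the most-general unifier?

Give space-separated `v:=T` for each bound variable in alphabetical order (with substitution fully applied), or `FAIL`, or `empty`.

Answer: a:=b c:=Bool d:=Bool e:=Int f:=((Int -> Bool) -> Bool)

Derivation:
step 1: unify Int ~ e  [subst: {-} | 3 pending]
  bind e := Int
step 2: unify f ~ ((Int -> d) -> c)  [subst: {e:=Int} | 2 pending]
  bind f := ((Int -> d) -> c)
step 3: unify ((a -> d) -> c) ~ ((b -> c) -> d)  [subst: {e:=Int, f:=((Int -> d) -> c)} | 1 pending]
  -> decompose arrow: push (a -> d)~(b -> c), c~d
step 4: unify (a -> d) ~ (b -> c)  [subst: {e:=Int, f:=((Int -> d) -> c)} | 2 pending]
  -> decompose arrow: push a~b, d~c
step 5: unify a ~ b  [subst: {e:=Int, f:=((Int -> d) -> c)} | 3 pending]
  bind a := b
step 6: unify d ~ c  [subst: {e:=Int, f:=((Int -> d) -> c), a:=b} | 2 pending]
  bind d := c
step 7: unify c ~ c  [subst: {e:=Int, f:=((Int -> d) -> c), a:=b, d:=c} | 1 pending]
  -> identical, skip
step 8: unify c ~ Bool  [subst: {e:=Int, f:=((Int -> d) -> c), a:=b, d:=c} | 0 pending]
  bind c := Bool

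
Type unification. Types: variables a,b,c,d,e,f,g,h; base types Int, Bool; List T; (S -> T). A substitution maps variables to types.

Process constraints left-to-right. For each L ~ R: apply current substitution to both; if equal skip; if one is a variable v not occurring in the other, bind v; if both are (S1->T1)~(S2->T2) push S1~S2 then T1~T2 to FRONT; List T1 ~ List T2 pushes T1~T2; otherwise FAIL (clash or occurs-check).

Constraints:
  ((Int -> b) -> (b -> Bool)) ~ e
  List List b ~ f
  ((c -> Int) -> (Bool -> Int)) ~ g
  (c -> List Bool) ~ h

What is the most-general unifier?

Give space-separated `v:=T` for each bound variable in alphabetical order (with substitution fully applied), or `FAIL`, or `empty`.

Answer: e:=((Int -> b) -> (b -> Bool)) f:=List List b g:=((c -> Int) -> (Bool -> Int)) h:=(c -> List Bool)

Derivation:
step 1: unify ((Int -> b) -> (b -> Bool)) ~ e  [subst: {-} | 3 pending]
  bind e := ((Int -> b) -> (b -> Bool))
step 2: unify List List b ~ f  [subst: {e:=((Int -> b) -> (b -> Bool))} | 2 pending]
  bind f := List List b
step 3: unify ((c -> Int) -> (Bool -> Int)) ~ g  [subst: {e:=((Int -> b) -> (b -> Bool)), f:=List List b} | 1 pending]
  bind g := ((c -> Int) -> (Bool -> Int))
step 4: unify (c -> List Bool) ~ h  [subst: {e:=((Int -> b) -> (b -> Bool)), f:=List List b, g:=((c -> Int) -> (Bool -> Int))} | 0 pending]
  bind h := (c -> List Bool)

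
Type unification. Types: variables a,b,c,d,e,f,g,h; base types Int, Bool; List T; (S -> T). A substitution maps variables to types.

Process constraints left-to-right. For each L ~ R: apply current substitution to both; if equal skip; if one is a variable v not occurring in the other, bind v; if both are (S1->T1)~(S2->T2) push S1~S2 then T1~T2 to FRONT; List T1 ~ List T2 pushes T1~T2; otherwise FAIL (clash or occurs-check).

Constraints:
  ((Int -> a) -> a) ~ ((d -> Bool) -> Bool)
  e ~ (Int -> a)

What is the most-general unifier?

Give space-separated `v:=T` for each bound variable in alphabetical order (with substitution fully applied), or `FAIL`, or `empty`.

step 1: unify ((Int -> a) -> a) ~ ((d -> Bool) -> Bool)  [subst: {-} | 1 pending]
  -> decompose arrow: push (Int -> a)~(d -> Bool), a~Bool
step 2: unify (Int -> a) ~ (d -> Bool)  [subst: {-} | 2 pending]
  -> decompose arrow: push Int~d, a~Bool
step 3: unify Int ~ d  [subst: {-} | 3 pending]
  bind d := Int
step 4: unify a ~ Bool  [subst: {d:=Int} | 2 pending]
  bind a := Bool
step 5: unify Bool ~ Bool  [subst: {d:=Int, a:=Bool} | 1 pending]
  -> identical, skip
step 6: unify e ~ (Int -> Bool)  [subst: {d:=Int, a:=Bool} | 0 pending]
  bind e := (Int -> Bool)

Answer: a:=Bool d:=Int e:=(Int -> Bool)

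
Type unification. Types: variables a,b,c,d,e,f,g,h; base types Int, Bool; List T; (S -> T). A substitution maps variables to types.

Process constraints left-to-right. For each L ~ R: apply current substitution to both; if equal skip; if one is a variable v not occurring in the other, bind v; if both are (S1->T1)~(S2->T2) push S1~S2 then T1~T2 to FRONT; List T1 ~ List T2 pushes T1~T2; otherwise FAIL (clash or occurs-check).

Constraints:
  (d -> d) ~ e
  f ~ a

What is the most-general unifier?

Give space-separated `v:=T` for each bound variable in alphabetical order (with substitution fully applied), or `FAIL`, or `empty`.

Answer: e:=(d -> d) f:=a

Derivation:
step 1: unify (d -> d) ~ e  [subst: {-} | 1 pending]
  bind e := (d -> d)
step 2: unify f ~ a  [subst: {e:=(d -> d)} | 0 pending]
  bind f := a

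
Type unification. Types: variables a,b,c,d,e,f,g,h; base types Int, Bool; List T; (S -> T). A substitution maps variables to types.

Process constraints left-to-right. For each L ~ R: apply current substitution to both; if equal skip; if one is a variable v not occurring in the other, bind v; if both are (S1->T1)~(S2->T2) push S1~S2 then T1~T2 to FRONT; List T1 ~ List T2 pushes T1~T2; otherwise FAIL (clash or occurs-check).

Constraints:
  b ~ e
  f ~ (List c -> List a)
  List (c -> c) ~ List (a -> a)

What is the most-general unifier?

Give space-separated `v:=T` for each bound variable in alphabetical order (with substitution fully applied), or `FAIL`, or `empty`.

step 1: unify b ~ e  [subst: {-} | 2 pending]
  bind b := e
step 2: unify f ~ (List c -> List a)  [subst: {b:=e} | 1 pending]
  bind f := (List c -> List a)
step 3: unify List (c -> c) ~ List (a -> a)  [subst: {b:=e, f:=(List c -> List a)} | 0 pending]
  -> decompose List: push (c -> c)~(a -> a)
step 4: unify (c -> c) ~ (a -> a)  [subst: {b:=e, f:=(List c -> List a)} | 0 pending]
  -> decompose arrow: push c~a, c~a
step 5: unify c ~ a  [subst: {b:=e, f:=(List c -> List a)} | 1 pending]
  bind c := a
step 6: unify a ~ a  [subst: {b:=e, f:=(List c -> List a), c:=a} | 0 pending]
  -> identical, skip

Answer: b:=e c:=a f:=(List a -> List a)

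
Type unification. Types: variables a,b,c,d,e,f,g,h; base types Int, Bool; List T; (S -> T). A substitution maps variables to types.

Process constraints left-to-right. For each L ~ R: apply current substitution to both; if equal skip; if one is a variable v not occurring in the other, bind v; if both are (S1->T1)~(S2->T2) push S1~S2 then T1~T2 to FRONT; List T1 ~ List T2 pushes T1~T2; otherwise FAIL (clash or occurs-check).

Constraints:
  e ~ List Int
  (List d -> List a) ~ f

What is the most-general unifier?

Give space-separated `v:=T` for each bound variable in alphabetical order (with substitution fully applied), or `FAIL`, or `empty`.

step 1: unify e ~ List Int  [subst: {-} | 1 pending]
  bind e := List Int
step 2: unify (List d -> List a) ~ f  [subst: {e:=List Int} | 0 pending]
  bind f := (List d -> List a)

Answer: e:=List Int f:=(List d -> List a)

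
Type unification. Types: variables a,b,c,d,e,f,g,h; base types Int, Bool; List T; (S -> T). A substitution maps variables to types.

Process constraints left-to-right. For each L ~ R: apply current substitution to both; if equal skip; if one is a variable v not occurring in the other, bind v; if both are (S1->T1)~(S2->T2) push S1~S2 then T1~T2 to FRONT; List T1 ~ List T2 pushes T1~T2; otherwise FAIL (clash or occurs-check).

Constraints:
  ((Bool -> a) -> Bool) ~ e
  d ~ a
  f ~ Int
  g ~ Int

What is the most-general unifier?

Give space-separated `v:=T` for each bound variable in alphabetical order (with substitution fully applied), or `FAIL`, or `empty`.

Answer: d:=a e:=((Bool -> a) -> Bool) f:=Int g:=Int

Derivation:
step 1: unify ((Bool -> a) -> Bool) ~ e  [subst: {-} | 3 pending]
  bind e := ((Bool -> a) -> Bool)
step 2: unify d ~ a  [subst: {e:=((Bool -> a) -> Bool)} | 2 pending]
  bind d := a
step 3: unify f ~ Int  [subst: {e:=((Bool -> a) -> Bool), d:=a} | 1 pending]
  bind f := Int
step 4: unify g ~ Int  [subst: {e:=((Bool -> a) -> Bool), d:=a, f:=Int} | 0 pending]
  bind g := Int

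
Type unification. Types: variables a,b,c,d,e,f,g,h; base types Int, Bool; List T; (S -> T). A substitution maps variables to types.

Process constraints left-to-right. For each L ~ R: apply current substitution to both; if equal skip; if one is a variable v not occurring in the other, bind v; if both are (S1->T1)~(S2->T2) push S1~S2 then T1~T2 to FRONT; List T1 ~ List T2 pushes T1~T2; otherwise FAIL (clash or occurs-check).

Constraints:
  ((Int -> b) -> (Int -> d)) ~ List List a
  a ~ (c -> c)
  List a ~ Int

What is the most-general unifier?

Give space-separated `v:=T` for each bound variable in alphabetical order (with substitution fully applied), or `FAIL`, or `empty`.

step 1: unify ((Int -> b) -> (Int -> d)) ~ List List a  [subst: {-} | 2 pending]
  clash: ((Int -> b) -> (Int -> d)) vs List List a

Answer: FAIL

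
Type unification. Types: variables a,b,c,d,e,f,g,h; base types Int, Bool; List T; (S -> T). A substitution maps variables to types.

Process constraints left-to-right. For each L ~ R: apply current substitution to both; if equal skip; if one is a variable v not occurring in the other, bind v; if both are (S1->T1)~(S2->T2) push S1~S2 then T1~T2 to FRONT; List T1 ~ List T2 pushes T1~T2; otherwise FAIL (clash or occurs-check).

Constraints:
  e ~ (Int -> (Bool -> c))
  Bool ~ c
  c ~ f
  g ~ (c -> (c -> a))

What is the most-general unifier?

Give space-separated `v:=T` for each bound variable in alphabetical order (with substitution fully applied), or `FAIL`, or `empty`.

step 1: unify e ~ (Int -> (Bool -> c))  [subst: {-} | 3 pending]
  bind e := (Int -> (Bool -> c))
step 2: unify Bool ~ c  [subst: {e:=(Int -> (Bool -> c))} | 2 pending]
  bind c := Bool
step 3: unify Bool ~ f  [subst: {e:=(Int -> (Bool -> c)), c:=Bool} | 1 pending]
  bind f := Bool
step 4: unify g ~ (Bool -> (Bool -> a))  [subst: {e:=(Int -> (Bool -> c)), c:=Bool, f:=Bool} | 0 pending]
  bind g := (Bool -> (Bool -> a))

Answer: c:=Bool e:=(Int -> (Bool -> Bool)) f:=Bool g:=(Bool -> (Bool -> a))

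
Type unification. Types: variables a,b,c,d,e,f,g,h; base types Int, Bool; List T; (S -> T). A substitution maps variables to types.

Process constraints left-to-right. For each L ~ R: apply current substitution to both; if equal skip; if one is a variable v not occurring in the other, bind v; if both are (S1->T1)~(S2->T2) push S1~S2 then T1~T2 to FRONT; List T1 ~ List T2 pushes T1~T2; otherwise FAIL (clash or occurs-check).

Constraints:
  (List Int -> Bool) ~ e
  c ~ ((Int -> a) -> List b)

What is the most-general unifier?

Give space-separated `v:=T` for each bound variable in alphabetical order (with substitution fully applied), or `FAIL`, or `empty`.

step 1: unify (List Int -> Bool) ~ e  [subst: {-} | 1 pending]
  bind e := (List Int -> Bool)
step 2: unify c ~ ((Int -> a) -> List b)  [subst: {e:=(List Int -> Bool)} | 0 pending]
  bind c := ((Int -> a) -> List b)

Answer: c:=((Int -> a) -> List b) e:=(List Int -> Bool)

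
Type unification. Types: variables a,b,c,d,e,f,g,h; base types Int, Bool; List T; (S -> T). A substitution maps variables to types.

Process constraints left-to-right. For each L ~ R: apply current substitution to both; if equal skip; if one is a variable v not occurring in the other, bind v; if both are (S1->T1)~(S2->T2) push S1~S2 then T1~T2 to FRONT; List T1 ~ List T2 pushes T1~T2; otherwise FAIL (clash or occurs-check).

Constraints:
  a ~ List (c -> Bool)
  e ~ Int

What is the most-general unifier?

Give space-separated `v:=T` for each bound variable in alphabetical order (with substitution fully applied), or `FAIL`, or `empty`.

Answer: a:=List (c -> Bool) e:=Int

Derivation:
step 1: unify a ~ List (c -> Bool)  [subst: {-} | 1 pending]
  bind a := List (c -> Bool)
step 2: unify e ~ Int  [subst: {a:=List (c -> Bool)} | 0 pending]
  bind e := Int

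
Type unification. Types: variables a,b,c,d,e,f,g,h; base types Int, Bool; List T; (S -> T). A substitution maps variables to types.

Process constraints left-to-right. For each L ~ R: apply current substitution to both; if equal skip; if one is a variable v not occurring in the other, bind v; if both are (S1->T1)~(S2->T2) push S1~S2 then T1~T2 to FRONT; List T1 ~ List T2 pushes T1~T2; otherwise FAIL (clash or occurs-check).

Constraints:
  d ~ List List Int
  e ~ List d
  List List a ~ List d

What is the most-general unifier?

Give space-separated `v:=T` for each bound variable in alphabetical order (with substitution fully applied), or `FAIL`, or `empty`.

step 1: unify d ~ List List Int  [subst: {-} | 2 pending]
  bind d := List List Int
step 2: unify e ~ List List List Int  [subst: {d:=List List Int} | 1 pending]
  bind e := List List List Int
step 3: unify List List a ~ List List List Int  [subst: {d:=List List Int, e:=List List List Int} | 0 pending]
  -> decompose List: push List a~List List Int
step 4: unify List a ~ List List Int  [subst: {d:=List List Int, e:=List List List Int} | 0 pending]
  -> decompose List: push a~List Int
step 5: unify a ~ List Int  [subst: {d:=List List Int, e:=List List List Int} | 0 pending]
  bind a := List Int

Answer: a:=List Int d:=List List Int e:=List List List Int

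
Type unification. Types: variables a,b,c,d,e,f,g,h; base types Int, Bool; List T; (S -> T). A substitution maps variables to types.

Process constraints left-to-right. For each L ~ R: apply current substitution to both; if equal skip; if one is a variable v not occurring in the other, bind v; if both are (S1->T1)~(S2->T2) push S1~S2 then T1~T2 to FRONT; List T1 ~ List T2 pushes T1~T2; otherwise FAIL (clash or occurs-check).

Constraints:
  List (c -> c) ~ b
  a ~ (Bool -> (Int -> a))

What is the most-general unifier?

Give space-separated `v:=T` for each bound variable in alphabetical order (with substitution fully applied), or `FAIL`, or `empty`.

Answer: FAIL

Derivation:
step 1: unify List (c -> c) ~ b  [subst: {-} | 1 pending]
  bind b := List (c -> c)
step 2: unify a ~ (Bool -> (Int -> a))  [subst: {b:=List (c -> c)} | 0 pending]
  occurs-check fail: a in (Bool -> (Int -> a))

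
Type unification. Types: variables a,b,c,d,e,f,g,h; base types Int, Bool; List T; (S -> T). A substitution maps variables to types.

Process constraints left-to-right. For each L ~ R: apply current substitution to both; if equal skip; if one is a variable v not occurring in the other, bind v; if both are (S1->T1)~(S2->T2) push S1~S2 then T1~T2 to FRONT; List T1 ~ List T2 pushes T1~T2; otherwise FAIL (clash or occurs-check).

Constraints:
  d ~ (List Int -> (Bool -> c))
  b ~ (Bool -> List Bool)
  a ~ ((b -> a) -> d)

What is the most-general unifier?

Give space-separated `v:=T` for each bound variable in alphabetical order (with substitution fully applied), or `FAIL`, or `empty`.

Answer: FAIL

Derivation:
step 1: unify d ~ (List Int -> (Bool -> c))  [subst: {-} | 2 pending]
  bind d := (List Int -> (Bool -> c))
step 2: unify b ~ (Bool -> List Bool)  [subst: {d:=(List Int -> (Bool -> c))} | 1 pending]
  bind b := (Bool -> List Bool)
step 3: unify a ~ (((Bool -> List Bool) -> a) -> (List Int -> (Bool -> c)))  [subst: {d:=(List Int -> (Bool -> c)), b:=(Bool -> List Bool)} | 0 pending]
  occurs-check fail: a in (((Bool -> List Bool) -> a) -> (List Int -> (Bool -> c)))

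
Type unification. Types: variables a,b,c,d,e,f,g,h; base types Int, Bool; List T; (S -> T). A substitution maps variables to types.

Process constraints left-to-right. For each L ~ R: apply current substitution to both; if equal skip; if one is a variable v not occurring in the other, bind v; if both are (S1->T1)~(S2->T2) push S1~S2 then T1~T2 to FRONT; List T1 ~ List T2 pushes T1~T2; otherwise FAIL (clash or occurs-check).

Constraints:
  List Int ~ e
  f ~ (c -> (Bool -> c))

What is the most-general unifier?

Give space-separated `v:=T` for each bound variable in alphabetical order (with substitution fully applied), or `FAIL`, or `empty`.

Answer: e:=List Int f:=(c -> (Bool -> c))

Derivation:
step 1: unify List Int ~ e  [subst: {-} | 1 pending]
  bind e := List Int
step 2: unify f ~ (c -> (Bool -> c))  [subst: {e:=List Int} | 0 pending]
  bind f := (c -> (Bool -> c))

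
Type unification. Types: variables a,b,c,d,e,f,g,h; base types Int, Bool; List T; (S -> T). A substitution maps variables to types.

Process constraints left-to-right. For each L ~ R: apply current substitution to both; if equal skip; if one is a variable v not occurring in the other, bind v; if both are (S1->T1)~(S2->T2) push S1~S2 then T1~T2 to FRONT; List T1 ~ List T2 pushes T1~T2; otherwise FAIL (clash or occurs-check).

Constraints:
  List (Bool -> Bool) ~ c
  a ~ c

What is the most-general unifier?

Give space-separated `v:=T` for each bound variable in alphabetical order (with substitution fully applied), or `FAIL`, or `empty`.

step 1: unify List (Bool -> Bool) ~ c  [subst: {-} | 1 pending]
  bind c := List (Bool -> Bool)
step 2: unify a ~ List (Bool -> Bool)  [subst: {c:=List (Bool -> Bool)} | 0 pending]
  bind a := List (Bool -> Bool)

Answer: a:=List (Bool -> Bool) c:=List (Bool -> Bool)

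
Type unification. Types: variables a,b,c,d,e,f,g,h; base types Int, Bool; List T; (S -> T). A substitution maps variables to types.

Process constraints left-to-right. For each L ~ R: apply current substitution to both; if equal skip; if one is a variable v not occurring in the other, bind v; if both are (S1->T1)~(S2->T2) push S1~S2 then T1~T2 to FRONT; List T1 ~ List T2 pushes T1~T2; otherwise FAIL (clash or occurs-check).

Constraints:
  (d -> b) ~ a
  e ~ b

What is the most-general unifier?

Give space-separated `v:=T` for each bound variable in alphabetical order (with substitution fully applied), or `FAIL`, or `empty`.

step 1: unify (d -> b) ~ a  [subst: {-} | 1 pending]
  bind a := (d -> b)
step 2: unify e ~ b  [subst: {a:=(d -> b)} | 0 pending]
  bind e := b

Answer: a:=(d -> b) e:=b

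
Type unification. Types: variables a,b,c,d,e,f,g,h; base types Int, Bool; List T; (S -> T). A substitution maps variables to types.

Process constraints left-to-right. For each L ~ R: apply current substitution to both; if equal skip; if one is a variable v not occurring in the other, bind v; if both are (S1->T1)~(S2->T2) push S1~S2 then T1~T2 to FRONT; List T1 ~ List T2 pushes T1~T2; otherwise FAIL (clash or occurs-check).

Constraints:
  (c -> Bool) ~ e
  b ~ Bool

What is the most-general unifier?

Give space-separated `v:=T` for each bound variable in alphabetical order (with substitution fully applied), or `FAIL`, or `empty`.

Answer: b:=Bool e:=(c -> Bool)

Derivation:
step 1: unify (c -> Bool) ~ e  [subst: {-} | 1 pending]
  bind e := (c -> Bool)
step 2: unify b ~ Bool  [subst: {e:=(c -> Bool)} | 0 pending]
  bind b := Bool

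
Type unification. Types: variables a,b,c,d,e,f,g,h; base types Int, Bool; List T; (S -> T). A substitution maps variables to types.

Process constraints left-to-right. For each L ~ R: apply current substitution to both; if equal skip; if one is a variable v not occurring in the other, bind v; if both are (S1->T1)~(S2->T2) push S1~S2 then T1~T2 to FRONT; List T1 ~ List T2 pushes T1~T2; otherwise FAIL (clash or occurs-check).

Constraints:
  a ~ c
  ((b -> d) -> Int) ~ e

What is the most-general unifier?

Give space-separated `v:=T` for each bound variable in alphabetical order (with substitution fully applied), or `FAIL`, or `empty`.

Answer: a:=c e:=((b -> d) -> Int)

Derivation:
step 1: unify a ~ c  [subst: {-} | 1 pending]
  bind a := c
step 2: unify ((b -> d) -> Int) ~ e  [subst: {a:=c} | 0 pending]
  bind e := ((b -> d) -> Int)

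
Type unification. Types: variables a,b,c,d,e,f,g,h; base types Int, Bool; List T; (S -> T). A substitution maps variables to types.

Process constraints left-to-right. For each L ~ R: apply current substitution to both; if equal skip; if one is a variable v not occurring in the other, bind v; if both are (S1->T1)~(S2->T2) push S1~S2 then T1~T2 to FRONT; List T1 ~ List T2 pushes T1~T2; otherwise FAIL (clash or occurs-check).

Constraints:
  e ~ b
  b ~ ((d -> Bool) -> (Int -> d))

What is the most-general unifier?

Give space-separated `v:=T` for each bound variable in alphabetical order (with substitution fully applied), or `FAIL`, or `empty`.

step 1: unify e ~ b  [subst: {-} | 1 pending]
  bind e := b
step 2: unify b ~ ((d -> Bool) -> (Int -> d))  [subst: {e:=b} | 0 pending]
  bind b := ((d -> Bool) -> (Int -> d))

Answer: b:=((d -> Bool) -> (Int -> d)) e:=((d -> Bool) -> (Int -> d))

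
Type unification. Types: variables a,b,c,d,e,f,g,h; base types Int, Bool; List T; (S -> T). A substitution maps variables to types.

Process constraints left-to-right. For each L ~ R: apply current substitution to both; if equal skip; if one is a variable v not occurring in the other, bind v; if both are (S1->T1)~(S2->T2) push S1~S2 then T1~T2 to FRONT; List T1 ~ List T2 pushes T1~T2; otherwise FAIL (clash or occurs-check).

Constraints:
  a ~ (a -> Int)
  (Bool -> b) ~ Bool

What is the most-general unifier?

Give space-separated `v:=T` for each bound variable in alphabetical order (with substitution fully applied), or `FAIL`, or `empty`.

step 1: unify a ~ (a -> Int)  [subst: {-} | 1 pending]
  occurs-check fail: a in (a -> Int)

Answer: FAIL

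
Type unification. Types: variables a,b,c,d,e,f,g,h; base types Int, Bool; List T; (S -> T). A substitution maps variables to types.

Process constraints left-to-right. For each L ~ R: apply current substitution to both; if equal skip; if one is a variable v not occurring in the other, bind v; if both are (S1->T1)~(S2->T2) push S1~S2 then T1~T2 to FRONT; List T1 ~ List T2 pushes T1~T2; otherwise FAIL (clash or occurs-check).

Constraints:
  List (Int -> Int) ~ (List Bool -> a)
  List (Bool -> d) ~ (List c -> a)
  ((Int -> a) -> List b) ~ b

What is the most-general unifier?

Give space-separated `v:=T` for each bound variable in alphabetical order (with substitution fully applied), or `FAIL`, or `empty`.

step 1: unify List (Int -> Int) ~ (List Bool -> a)  [subst: {-} | 2 pending]
  clash: List (Int -> Int) vs (List Bool -> a)

Answer: FAIL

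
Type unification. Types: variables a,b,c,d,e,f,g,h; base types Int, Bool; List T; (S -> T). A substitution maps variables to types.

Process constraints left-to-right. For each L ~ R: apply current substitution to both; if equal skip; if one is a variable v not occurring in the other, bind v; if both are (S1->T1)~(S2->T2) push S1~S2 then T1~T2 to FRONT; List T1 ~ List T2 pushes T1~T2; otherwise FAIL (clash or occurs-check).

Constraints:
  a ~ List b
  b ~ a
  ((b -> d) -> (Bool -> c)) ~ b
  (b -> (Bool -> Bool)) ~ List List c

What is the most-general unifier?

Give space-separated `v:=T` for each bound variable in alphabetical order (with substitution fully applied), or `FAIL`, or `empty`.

Answer: FAIL

Derivation:
step 1: unify a ~ List b  [subst: {-} | 3 pending]
  bind a := List b
step 2: unify b ~ List b  [subst: {a:=List b} | 2 pending]
  occurs-check fail: b in List b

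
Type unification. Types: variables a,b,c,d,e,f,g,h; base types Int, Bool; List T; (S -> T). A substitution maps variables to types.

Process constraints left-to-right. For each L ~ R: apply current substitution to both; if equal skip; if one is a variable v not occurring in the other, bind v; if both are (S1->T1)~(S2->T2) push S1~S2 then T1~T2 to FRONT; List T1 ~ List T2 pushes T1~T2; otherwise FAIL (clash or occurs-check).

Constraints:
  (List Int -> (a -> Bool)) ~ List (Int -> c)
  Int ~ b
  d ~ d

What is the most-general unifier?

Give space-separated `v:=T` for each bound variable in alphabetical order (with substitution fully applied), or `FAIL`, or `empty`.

Answer: FAIL

Derivation:
step 1: unify (List Int -> (a -> Bool)) ~ List (Int -> c)  [subst: {-} | 2 pending]
  clash: (List Int -> (a -> Bool)) vs List (Int -> c)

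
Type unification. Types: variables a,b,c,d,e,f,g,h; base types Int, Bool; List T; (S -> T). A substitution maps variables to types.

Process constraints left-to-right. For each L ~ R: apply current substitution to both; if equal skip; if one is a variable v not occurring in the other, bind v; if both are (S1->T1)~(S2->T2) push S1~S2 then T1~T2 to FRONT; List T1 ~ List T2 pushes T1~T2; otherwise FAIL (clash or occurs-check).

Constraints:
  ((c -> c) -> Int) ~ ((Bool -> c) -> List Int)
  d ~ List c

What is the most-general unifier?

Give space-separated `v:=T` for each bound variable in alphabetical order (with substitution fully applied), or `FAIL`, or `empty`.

step 1: unify ((c -> c) -> Int) ~ ((Bool -> c) -> List Int)  [subst: {-} | 1 pending]
  -> decompose arrow: push (c -> c)~(Bool -> c), Int~List Int
step 2: unify (c -> c) ~ (Bool -> c)  [subst: {-} | 2 pending]
  -> decompose arrow: push c~Bool, c~c
step 3: unify c ~ Bool  [subst: {-} | 3 pending]
  bind c := Bool
step 4: unify Bool ~ Bool  [subst: {c:=Bool} | 2 pending]
  -> identical, skip
step 5: unify Int ~ List Int  [subst: {c:=Bool} | 1 pending]
  clash: Int vs List Int

Answer: FAIL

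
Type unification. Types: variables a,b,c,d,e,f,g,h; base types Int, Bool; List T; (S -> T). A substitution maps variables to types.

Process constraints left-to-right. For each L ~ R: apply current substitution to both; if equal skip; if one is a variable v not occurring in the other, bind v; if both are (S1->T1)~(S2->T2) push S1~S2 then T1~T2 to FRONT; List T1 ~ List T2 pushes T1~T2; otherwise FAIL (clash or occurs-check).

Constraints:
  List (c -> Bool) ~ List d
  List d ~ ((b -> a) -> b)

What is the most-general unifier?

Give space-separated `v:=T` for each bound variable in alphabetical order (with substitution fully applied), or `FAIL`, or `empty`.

Answer: FAIL

Derivation:
step 1: unify List (c -> Bool) ~ List d  [subst: {-} | 1 pending]
  -> decompose List: push (c -> Bool)~d
step 2: unify (c -> Bool) ~ d  [subst: {-} | 1 pending]
  bind d := (c -> Bool)
step 3: unify List (c -> Bool) ~ ((b -> a) -> b)  [subst: {d:=(c -> Bool)} | 0 pending]
  clash: List (c -> Bool) vs ((b -> a) -> b)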